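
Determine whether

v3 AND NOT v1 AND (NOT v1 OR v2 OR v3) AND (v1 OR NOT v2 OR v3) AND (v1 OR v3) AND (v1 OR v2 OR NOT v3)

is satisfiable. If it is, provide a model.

v1=F; v2=T; v3=T

Unit clause (v3) forces v3 = True.
Unit clause (NOT v1) forces v1 = False.
In (v1 OR v2 OR NOT v3) only v2 is left, so v2 = True.
Check each clause:
  (v3): v3 holds.
  (NOT v1): NOT v1 holds.
  (NOT v1 OR v2 OR v3): NOT v1 holds.
  (v1 OR NOT v2 OR v3): v3 holds.
  (v1 OR v3): v3 holds.
  (v1 OR v2 OR NOT v3): v2 holds.
All clauses satisfied.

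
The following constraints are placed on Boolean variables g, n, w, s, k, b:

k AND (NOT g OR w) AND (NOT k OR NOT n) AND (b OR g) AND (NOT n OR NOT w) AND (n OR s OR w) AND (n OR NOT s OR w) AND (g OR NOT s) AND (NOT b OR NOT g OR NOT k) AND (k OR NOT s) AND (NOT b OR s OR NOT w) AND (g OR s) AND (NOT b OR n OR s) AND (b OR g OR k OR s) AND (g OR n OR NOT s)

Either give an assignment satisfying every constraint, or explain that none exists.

Unit clause (k) forces k = True.
In (NOT k OR NOT n) only NOT n is left, so n = False.
Set g = True.
  then (NOT g OR w) forces w = True.
  then (NOT b OR NOT g OR NOT k) forces b = False.
Set s = True.
All clauses satisfied.

g = True, n = False, w = True, s = True, k = True, b = False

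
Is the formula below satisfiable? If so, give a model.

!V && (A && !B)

B = False, A = True, V = False

  !V = True
  A && !B = True
    !B = True
Both conjuncts True, so the formula holds.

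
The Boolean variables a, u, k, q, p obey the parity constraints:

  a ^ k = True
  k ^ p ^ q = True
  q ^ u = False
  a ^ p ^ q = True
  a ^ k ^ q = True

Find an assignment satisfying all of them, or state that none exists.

Adding constraints 1, 2, 4 mod 2: every variable appears an even number of times on the left, so the left side is 0.
But the right sides sum to 1 (mod 2). 0 ≠ 1 — the system is inconsistent.

UNSATISFIABLE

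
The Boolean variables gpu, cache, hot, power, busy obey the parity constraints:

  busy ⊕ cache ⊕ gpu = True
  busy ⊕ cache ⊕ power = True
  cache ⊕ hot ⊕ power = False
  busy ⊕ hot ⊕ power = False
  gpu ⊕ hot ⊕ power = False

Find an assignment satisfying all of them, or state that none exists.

gpu = True, cache = True, hot = False, power = True, busy = True

busy ⊕ cache ⊕ gpu = T ⊕ T ⊕ T = True ✓
busy ⊕ cache ⊕ power = T ⊕ T ⊕ T = True ✓
cache ⊕ hot ⊕ power = T ⊕ F ⊕ T = False ✓
busy ⊕ hot ⊕ power = T ⊕ F ⊕ T = False ✓
gpu ⊕ hot ⊕ power = T ⊕ F ⊕ T = False ✓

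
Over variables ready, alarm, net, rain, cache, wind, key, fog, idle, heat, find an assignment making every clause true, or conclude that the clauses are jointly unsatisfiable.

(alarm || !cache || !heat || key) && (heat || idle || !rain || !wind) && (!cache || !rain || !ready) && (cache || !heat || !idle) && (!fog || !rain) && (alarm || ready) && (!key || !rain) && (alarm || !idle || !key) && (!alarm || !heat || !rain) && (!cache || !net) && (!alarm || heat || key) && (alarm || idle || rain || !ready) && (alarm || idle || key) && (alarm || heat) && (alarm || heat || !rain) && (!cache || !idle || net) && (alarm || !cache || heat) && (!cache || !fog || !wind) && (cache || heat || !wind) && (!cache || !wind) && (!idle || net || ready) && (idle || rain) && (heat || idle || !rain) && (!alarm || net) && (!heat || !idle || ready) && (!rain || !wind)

ready = True, alarm = True, net = True, rain = False, cache = False, wind = False, key = True, fog = True, idle = True, heat = False

Set ready = True.
Set alarm = True.
  then (!alarm || net) forces net = True.
  then (!cache || !net) forces cache = False.
Try rain = True:
  (!fog || !rain) forces fog = False.
  (!key || !rain) forces key = False.
  (!alarm || !heat || !rain) forces heat = False.
  clause (!alarm || heat || key) is falsified — backtrack.
So rain = False.
  then (idle || rain) forces idle = True.
  then (cache || !heat || !idle) forces heat = False.
  then (!alarm || heat || key) forces key = True.
  then (cache || heat || !wind) forces wind = False.
Set fog = True.
All clauses satisfied.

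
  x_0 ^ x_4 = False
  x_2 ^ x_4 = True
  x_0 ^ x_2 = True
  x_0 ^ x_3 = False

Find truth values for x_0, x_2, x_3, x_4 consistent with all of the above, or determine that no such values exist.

x_0: True, x_2: False, x_3: True, x_4: True

x_0 ^ x_4 = T ^ T = False ✓
x_2 ^ x_4 = F ^ T = True ✓
x_0 ^ x_2 = T ^ F = True ✓
x_0 ^ x_3 = T ^ T = False ✓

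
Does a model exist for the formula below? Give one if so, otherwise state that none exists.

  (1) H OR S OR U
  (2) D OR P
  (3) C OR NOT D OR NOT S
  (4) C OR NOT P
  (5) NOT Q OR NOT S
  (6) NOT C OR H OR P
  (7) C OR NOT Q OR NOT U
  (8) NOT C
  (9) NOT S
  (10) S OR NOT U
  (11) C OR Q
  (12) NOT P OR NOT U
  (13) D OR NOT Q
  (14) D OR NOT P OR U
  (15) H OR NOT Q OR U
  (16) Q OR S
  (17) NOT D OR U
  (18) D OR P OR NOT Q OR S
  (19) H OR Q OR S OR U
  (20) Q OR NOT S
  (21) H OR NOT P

No satisfying assignment exists.

Case S = True:
  Clause (NOT S) is falsified — contradiction.
Case S = False:
  (NOT C) forces C = False.
  (C OR NOT P) forces P = False.
  (D OR P) forces D = True.
  (S OR NOT U) forces U = False.
  Clause (NOT D OR U) is falsified — contradiction.
Both cases fail, so the formula is unsatisfiable.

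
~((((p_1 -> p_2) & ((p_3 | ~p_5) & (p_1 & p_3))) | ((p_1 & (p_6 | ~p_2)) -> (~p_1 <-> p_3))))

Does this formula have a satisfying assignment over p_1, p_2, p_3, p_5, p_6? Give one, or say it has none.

p_1 = True, p_2 = False, p_3 = True, p_5 = False, p_6 = True

  ~((((p_1 -> p_2) & ((p_3 | ~p_5) & (p_1 & p_3))) | ((p_1 & (p_6 | ~p_2)) -> (~p_1 <-> p_3)))) = True
    ((p_1 -> p_2) & ((p_3 | ~p_5) & (p_1 & p_3))) | ((p_1 & (p_6 | ~p_2)) -> (~p_1 <-> p_3)) = False
      (p_1 -> p_2) & ((p_3 | ~p_5) & (p_1 & p_3)) = False
        p_1 -> p_2 = False
        (p_3 | ~p_5) & (p_1 & p_3) = True
          p_3 | ~p_5 = True
            ~p_5 = True
          p_1 & p_3 = True
      (p_1 & (p_6 | ~p_2)) -> (~p_1 <-> p_3) = False
        p_1 & (p_6 | ~p_2) = True
          p_6 | ~p_2 = True
            ~p_2 = True
        ~p_1 <-> p_3 = False
          ~p_1 = False
The formula evaluates to True.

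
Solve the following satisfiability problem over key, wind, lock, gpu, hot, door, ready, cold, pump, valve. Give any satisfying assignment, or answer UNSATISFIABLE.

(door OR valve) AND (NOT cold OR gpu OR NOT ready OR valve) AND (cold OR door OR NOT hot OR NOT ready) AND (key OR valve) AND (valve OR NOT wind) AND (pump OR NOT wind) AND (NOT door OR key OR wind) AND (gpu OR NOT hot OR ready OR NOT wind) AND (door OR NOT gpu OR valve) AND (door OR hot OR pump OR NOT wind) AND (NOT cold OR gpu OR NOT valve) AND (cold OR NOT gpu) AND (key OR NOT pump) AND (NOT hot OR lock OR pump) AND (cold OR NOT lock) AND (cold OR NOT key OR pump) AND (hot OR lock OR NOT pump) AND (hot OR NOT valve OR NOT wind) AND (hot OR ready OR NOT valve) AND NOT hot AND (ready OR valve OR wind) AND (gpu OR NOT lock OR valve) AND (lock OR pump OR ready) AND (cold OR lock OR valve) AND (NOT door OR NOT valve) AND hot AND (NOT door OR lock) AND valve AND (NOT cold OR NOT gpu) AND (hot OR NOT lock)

Case hot = True:
  Clause (NOT hot) is falsified — contradiction.
Case hot = False:
  Clause (hot) is falsified — contradiction.
Both cases fail, so the formula is unsatisfiable.

UNSATISFIABLE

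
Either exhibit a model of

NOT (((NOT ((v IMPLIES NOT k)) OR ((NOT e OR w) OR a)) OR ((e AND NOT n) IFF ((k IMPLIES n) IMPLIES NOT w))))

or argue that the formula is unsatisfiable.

v = False, a = False, k = False, n = True, w = False, e = True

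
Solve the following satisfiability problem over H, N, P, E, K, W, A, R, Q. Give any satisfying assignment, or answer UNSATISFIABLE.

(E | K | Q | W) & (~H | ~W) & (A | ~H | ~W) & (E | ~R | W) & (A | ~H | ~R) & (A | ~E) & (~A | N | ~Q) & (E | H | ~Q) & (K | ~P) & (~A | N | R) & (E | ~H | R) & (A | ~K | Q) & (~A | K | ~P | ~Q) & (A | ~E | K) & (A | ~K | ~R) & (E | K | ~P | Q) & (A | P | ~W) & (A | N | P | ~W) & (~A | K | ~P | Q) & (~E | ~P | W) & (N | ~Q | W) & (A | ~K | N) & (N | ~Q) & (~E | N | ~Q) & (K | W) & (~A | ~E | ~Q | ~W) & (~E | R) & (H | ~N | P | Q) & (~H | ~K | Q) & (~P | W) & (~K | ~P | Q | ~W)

H = False, N = True, P = False, E = True, K = True, W = False, A = True, R = True, Q = True

Set H = False.
Set N = True.
Set P = False.
  then (H | ~N | P | Q) forces Q = True.
  then (E | H | ~Q) forces E = True.
  then (~E | R) forces R = True.
  then (A | ~E) forces A = True.
  then (~A | ~E | ~Q | ~W) forces W = False.
  then (K | W) forces K = True.
All clauses satisfied.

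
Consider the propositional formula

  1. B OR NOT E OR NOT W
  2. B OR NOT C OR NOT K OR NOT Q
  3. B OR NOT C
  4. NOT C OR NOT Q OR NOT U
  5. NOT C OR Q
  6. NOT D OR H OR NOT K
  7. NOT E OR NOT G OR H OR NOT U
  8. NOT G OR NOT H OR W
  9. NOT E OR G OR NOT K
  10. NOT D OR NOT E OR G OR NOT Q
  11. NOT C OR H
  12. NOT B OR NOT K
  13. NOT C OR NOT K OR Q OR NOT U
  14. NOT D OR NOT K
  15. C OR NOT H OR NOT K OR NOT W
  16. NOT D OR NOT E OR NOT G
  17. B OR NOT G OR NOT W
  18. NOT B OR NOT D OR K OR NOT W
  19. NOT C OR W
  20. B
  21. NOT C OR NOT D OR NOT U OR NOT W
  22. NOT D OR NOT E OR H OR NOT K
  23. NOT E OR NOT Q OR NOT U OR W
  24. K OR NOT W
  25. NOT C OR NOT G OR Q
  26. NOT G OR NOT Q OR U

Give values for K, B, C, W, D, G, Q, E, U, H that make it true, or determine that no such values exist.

Unit clause (B) forces B = True.
In (NOT B OR NOT K) only NOT K is left, so K = False.
In (K OR NOT W) only NOT W is left, so W = False.
In (NOT C OR W) only NOT C is left, so C = False.
Set D = True.
Set G = False.
Set Q = True.
  then (NOT D OR NOT E OR G OR NOT Q) forces E = False.
Set U = False.
Set H = True.
All clauses satisfied.

K = False, B = True, C = False, W = False, D = True, G = False, Q = True, E = False, U = False, H = True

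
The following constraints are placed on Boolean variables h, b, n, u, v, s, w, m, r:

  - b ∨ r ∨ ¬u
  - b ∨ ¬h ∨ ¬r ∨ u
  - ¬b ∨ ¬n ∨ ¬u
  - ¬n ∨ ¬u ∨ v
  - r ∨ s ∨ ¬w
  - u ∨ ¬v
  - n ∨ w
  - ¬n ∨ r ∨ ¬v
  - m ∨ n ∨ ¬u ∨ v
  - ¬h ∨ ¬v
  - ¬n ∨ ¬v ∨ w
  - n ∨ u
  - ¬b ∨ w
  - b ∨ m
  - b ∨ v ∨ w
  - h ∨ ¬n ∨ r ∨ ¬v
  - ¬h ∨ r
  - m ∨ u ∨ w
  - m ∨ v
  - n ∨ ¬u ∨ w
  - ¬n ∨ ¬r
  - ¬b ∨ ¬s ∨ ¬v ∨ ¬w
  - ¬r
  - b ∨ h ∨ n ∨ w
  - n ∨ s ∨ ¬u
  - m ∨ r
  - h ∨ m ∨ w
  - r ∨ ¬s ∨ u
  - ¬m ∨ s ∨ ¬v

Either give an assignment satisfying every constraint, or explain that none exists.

h = False, b = True, n = False, u = True, v = False, s = True, w = True, m = True, r = False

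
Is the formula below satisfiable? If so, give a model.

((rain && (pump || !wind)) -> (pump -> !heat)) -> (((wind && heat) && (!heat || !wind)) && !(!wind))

rain = True, pump = True, heat = True, wind = True

  ((rain && (pump || !wind)) -> (pump -> !heat)) -> (((wind && heat) && (!heat || !wind)) && !(!wind)) = True
    (rain && (pump || !wind)) -> (pump -> !heat) = False
      rain && (pump || !wind) = True
        pump || !wind = True
          !wind = False
      pump -> !heat = False
        !heat = False
    ((wind && heat) && (!heat || !wind)) && !(!wind) = False
      (wind && heat) && (!heat || !wind) = False
        wind && heat = True
        !heat || !wind = False
          !heat = False
          !wind = False
      !(!wind) = True
        !wind = False
The formula evaluates to True.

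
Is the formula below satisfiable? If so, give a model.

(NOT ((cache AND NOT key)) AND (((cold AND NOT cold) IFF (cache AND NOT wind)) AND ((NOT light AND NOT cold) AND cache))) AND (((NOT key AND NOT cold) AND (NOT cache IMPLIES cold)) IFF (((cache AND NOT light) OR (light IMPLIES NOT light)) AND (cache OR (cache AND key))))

No satisfying assignment exists.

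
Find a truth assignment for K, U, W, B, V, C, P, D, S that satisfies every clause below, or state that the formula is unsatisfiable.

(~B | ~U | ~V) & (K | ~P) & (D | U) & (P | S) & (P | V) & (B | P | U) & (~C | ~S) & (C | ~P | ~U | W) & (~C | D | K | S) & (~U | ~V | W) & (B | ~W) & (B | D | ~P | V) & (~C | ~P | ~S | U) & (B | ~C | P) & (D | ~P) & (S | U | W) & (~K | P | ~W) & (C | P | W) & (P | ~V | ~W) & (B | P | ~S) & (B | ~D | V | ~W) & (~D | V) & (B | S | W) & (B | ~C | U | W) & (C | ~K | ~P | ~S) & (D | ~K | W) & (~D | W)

K: True, U: False, W: True, B: True, V: True, C: False, P: True, D: True, S: False

Set K = True.
Set U = False.
  then (D | U) forces D = True.
  then (~D | V) forces V = True.
  then (~D | W) forces W = True.
  then (B | ~W) forces B = True.
  then (~K | P | ~W) forces P = True.
Set C = False.
  then (C | ~K | ~P | ~S) forces S = False.
All clauses satisfied.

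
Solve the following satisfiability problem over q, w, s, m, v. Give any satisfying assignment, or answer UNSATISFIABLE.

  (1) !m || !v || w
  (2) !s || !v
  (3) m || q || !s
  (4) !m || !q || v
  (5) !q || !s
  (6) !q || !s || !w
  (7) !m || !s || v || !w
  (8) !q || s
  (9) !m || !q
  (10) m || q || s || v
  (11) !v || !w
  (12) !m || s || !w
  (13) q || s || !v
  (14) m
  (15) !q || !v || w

q: False, w: False, s: False, m: True, v: False

Unit clause (m) forces m = True.
In (!m || !q) only !q is left, so q = False.
Set w = False.
  then (!m || !v || w) forces v = False.
Set s = False.
All clauses satisfied.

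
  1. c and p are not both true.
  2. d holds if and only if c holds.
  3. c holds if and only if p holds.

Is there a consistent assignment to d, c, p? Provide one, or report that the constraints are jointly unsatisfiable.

d: False, c: False, p: False

  (1) c=F, p=F — not both ✓
  (2) d=F, c=F — same ✓
  (3) c=F, p=F — same ✓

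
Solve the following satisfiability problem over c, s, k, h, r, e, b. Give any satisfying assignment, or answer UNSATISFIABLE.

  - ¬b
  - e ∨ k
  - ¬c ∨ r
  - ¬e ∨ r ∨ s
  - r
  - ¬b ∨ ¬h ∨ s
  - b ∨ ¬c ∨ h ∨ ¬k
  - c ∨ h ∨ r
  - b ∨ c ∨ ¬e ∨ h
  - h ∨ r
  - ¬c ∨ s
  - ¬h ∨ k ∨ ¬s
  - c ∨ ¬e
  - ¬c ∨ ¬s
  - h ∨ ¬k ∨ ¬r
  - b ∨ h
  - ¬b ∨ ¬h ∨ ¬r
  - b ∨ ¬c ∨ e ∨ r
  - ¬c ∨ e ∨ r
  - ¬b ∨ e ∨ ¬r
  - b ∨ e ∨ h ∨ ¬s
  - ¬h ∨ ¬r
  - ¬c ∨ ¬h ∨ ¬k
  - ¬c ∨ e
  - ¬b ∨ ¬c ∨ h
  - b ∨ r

Case r = True:
  (¬b) forces b = False.
  (b ∨ h) forces h = True.
  Clause (¬h ∨ ¬r) is falsified — contradiction.
Case r = False:
  Clause (r) is falsified — contradiction.
Both cases fail, so the formula is unsatisfiable.

No satisfying assignment exists.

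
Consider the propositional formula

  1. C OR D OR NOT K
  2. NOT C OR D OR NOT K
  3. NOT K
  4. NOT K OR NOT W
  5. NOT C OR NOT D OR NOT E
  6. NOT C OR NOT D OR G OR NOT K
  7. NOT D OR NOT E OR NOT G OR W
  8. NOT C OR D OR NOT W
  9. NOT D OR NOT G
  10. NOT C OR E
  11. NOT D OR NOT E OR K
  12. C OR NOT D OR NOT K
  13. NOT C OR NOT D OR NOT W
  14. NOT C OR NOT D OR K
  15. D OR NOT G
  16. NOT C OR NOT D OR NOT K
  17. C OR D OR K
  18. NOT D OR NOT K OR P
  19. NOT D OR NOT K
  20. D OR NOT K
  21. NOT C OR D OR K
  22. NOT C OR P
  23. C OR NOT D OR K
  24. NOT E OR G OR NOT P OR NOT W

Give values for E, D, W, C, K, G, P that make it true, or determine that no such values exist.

The formula is unsatisfiable.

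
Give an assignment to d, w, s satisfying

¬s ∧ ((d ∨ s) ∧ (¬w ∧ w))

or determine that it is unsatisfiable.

Case w = True: the conjunct ¬w is False.
Case w = False: the conjunct w is False.
Both cases fail — unsatisfiable.

Unsatisfiable — no assignment works.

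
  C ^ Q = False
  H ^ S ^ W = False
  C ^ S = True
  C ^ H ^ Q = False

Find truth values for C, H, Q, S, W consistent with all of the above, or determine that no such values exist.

C=T, H=F, Q=T, S=F, W=F

C ^ Q = T ^ T = False ✓
H ^ S ^ W = F ^ F ^ F = False ✓
C ^ S = T ^ F = True ✓
C ^ H ^ Q = T ^ F ^ T = False ✓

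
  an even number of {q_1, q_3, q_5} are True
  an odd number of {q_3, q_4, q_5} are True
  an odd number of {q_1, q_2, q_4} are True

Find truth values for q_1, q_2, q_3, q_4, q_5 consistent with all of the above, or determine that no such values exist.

q_1: True, q_2: False, q_3: False, q_4: False, q_5: True

{q_1, q_3, q_5}: 2 true → even ✓
{q_3, q_4, q_5}: 1 true → odd ✓
{q_1, q_2, q_4}: 1 true → odd ✓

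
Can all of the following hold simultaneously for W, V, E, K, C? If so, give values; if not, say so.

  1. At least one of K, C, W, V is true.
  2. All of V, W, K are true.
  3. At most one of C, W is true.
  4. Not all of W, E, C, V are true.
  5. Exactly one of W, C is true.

W=T, V=T, E=T, K=T, C=F

  (1) {K, C, W, V}: 3 true — at least one ✓
  (2) {V, W, K}: all 3 true ✓
  (3) {C, W}: 1 true — at most one ✓
  (4) {W, E, C, V}: 3/4 true — not all ✓
  (5) {W, C}: 1 true — exactly one ✓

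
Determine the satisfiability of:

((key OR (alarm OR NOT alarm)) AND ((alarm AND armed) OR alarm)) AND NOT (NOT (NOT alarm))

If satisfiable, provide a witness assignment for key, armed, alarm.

Case alarm = True: the conjunct NOT (NOT (NOT alarm)) becomes NOT (NOT False) = False.
Case alarm = False: the conjunct (alarm AND armed) OR alarm becomes (False AND armed) OR False = False.
Both cases fail — unsatisfiable.

No satisfying assignment exists.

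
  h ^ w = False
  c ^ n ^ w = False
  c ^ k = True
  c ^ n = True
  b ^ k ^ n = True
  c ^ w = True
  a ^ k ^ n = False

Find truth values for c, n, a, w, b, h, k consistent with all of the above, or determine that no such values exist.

c=F; n=T; a=F; w=T; b=T; h=T; k=T

h ^ w = T ^ T = False ✓
c ^ n ^ w = F ^ T ^ T = False ✓
c ^ k = F ^ T = True ✓
c ^ n = F ^ T = True ✓
b ^ k ^ n = T ^ T ^ T = True ✓
c ^ w = F ^ T = True ✓
a ^ k ^ n = F ^ T ^ T = False ✓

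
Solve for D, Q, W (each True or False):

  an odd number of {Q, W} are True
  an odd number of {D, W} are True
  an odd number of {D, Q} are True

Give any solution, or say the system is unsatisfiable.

Adding constraints 1, 2, 3 mod 2: every variable appears an even number of times on the left, so the left side is 0.
But the right sides sum to 1 (mod 2). 0 ≠ 1 — the system is inconsistent.

UNSATISFIABLE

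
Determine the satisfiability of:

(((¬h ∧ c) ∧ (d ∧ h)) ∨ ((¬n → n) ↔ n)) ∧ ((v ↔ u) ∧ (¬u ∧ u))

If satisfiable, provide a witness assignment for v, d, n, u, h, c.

Case u = True: the conjunct ¬u is False.
Case u = False: the conjunct u is False.
Both cases fail — unsatisfiable.

No satisfying assignment exists.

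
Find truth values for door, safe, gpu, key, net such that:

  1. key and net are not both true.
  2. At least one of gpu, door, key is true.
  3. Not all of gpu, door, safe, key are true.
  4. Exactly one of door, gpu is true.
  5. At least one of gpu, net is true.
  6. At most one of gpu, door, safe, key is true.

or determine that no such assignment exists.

door=T; safe=F; gpu=F; key=F; net=T

  (1) key=F, net=T — not both ✓
  (2) {gpu, door, key}: 1 true — at least one ✓
  (3) {gpu, door, safe, key}: 1/4 true — not all ✓
  (4) {door, gpu}: 1 true — exactly one ✓
  (5) {gpu, net}: 1 true — at least one ✓
  (6) {gpu, door, safe, key}: 1 true — at most one ✓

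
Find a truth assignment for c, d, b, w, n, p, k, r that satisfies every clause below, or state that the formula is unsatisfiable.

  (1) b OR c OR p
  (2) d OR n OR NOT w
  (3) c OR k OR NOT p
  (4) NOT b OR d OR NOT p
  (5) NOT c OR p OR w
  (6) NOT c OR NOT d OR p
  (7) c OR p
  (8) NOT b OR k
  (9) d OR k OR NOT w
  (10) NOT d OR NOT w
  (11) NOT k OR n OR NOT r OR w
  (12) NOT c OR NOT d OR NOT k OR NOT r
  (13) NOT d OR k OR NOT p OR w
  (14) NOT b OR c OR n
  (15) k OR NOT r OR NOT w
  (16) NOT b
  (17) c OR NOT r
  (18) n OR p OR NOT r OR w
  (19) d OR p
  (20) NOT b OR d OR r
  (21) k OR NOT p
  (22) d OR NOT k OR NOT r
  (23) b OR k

Unit clause (NOT b) forces b = False.
In (b OR k) only k is left, so k = True.
Set c = False.
  then (b OR c OR p) forces p = True.
  then (c OR NOT r) forces r = False.
Set d = True.
  then (NOT d OR NOT w) forces w = False.
Set n = False.
All clauses satisfied.

c = False, d = True, b = False, w = False, n = False, p = True, k = True, r = False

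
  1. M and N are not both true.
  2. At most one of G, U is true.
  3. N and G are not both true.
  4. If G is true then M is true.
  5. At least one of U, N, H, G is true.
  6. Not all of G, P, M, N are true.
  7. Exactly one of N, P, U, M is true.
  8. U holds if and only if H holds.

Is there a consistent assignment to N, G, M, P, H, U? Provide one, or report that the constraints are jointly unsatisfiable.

N = False; G = False; M = False; P = False; H = True; U = True

  (1) M=F, N=F — not both ✓
  (2) {G, U}: 1 true — at most one ✓
  (3) N=F, G=F — not both ✓
  (4) G=F ⇒ M: vacuous ✓
  (5) {U, N, H, G}: 2 true — at least one ✓
  (6) {G, P, M, N}: 0/4 true — not all ✓
  (7) {N, P, U, M}: 1 true — exactly one ✓
  (8) U=T, H=T — same ✓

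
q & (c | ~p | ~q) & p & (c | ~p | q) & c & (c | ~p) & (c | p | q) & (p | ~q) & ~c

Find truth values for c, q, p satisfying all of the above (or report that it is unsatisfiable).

UNSATISFIABLE

Case c = True:
  Clause (~c) is falsified — contradiction.
Case c = False:
  Clause (c) is falsified — contradiction.
Both cases fail, so the formula is unsatisfiable.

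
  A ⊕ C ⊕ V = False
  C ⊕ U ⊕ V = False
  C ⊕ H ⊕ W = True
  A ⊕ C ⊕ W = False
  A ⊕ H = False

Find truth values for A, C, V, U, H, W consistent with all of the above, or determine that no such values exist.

Adding constraints 3, 4, 5 mod 2: every variable appears an even number of times on the left, so the left side is 0.
But the right sides sum to 1 (mod 2). 0 ≠ 1 — the system is inconsistent.

Unsatisfiable — no assignment works.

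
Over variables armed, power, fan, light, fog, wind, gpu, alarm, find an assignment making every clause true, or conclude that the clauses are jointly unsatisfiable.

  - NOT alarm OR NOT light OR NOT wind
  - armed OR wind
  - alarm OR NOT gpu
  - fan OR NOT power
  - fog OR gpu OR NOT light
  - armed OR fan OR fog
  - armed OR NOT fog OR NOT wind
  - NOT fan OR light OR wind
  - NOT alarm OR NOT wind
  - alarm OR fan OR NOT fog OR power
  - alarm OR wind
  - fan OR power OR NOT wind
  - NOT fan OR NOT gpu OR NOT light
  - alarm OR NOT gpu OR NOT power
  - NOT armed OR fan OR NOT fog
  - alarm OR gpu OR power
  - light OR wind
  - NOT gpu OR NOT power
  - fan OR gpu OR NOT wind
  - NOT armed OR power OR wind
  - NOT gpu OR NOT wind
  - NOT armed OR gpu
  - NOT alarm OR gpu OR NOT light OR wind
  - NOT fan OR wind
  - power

Unit clause (power) forces power = True.
In (fan OR NOT power) only fan is left, so fan = True.
In (NOT gpu OR NOT power) only NOT gpu is left, so gpu = False.
In (NOT armed OR gpu) only NOT armed is left, so armed = False.
In (NOT fan OR wind) only wind is left, so wind = True.
In (armed OR NOT fog OR NOT wind) only NOT fog is left, so fog = False.
In (NOT alarm OR NOT wind) only NOT alarm is left, so alarm = False.
In (fog OR gpu OR NOT light) only NOT light is left, so light = False.
All clauses satisfied.

armed = False; power = True; fan = True; light = False; fog = False; wind = True; gpu = False; alarm = False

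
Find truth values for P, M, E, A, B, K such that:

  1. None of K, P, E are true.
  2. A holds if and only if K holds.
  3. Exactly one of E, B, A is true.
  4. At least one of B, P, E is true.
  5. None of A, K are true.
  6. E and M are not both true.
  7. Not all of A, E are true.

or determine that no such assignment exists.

P: False; M: False; E: False; A: False; B: True; K: False

  (1) {K, P, E}: 0 true — none ✓
  (2) A=F, K=F — same ✓
  (3) {E, B, A}: 1 true — exactly one ✓
  (4) {B, P, E}: 1 true — at least one ✓
  (5) {A, K}: 0 true — none ✓
  (6) E=F, M=F — not both ✓
  (7) {A, E}: 0/2 true — not all ✓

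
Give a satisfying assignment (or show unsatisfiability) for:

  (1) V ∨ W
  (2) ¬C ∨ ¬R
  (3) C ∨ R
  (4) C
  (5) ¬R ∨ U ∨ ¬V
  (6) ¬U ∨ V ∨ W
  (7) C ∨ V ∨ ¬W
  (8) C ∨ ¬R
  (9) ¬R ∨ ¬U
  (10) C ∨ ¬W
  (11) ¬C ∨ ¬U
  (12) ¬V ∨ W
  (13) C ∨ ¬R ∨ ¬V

R = False; C = True; U = False; V = False; W = True

Unit clause (C) forces C = True.
In (¬C ∨ ¬U) only ¬U is left, so U = False.
In (¬C ∨ ¬R) only ¬R is left, so R = False.
Set V = False.
  then (V ∨ W) forces W = True.
All clauses satisfied.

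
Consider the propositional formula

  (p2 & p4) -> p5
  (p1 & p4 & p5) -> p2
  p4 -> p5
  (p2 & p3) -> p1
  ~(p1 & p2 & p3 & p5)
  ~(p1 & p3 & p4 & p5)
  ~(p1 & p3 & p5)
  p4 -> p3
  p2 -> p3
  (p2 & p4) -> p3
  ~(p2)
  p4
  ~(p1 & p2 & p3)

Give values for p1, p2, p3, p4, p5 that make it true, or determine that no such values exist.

p1=F; p2=F; p3=T; p4=T; p5=T

Unit clause (~p2) forces p2 = False.
Unit clause (p4) forces p4 = True.
In (~p4 | p5) only p5 is left, so p5 = True.
In (p3 | ~p4) only p3 is left, so p3 = True.
In (~p1 | p2 | ~p4 | ~p5) only ~p1 is left, so p1 = False.
All clauses satisfied.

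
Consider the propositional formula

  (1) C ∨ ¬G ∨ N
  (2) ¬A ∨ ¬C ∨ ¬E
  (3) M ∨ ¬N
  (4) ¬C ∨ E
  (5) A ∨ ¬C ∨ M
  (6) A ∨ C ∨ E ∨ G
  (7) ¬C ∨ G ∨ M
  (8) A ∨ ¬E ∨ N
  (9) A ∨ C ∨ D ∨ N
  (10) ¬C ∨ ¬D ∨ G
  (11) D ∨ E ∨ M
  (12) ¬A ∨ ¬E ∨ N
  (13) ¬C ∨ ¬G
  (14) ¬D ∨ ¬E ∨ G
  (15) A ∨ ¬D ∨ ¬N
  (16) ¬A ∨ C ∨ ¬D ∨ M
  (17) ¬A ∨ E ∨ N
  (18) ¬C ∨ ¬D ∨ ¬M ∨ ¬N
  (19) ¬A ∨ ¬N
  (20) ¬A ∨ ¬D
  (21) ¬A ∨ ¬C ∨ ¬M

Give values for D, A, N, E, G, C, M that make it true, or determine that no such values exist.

D: False, A: False, N: True, E: True, G: False, C: False, M: True

Set D = False.
Try A = True:
  (¬A ∨ ¬N) forces N = False.
  (¬A ∨ ¬E ∨ N) forces E = False.
  clause (¬A ∨ E ∨ N) is falsified — backtrack.
So A = False.
Try N = False:
  (A ∨ ¬E ∨ N) forces E = False.
  (¬C ∨ E) forces C = False.
  clause (A ∨ C ∨ D ∨ N) is falsified — backtrack.
So N = True.
  then (M ∨ ¬N) forces M = True.
Set E = True.
Set G = False.
Set C = False.
All clauses satisfied.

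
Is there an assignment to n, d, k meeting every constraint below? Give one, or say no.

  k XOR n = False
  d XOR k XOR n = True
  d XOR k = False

n: True, d: True, k: True

k XOR n = T XOR T = False ✓
d XOR k XOR n = T XOR T XOR T = True ✓
d XOR k = T XOR T = False ✓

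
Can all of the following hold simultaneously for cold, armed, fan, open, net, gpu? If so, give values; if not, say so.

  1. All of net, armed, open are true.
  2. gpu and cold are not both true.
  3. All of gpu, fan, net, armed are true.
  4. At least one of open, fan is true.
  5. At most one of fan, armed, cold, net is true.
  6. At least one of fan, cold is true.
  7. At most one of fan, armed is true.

Case armed = True:
  (1) forces net = True.
  Constraint (5) is violated (armed=T, net=T) — contradiction.
Case armed = False:
  Constraint (1) is violated (armed=F) — contradiction.
Both cases fail — unsatisfiable.

Unsatisfiable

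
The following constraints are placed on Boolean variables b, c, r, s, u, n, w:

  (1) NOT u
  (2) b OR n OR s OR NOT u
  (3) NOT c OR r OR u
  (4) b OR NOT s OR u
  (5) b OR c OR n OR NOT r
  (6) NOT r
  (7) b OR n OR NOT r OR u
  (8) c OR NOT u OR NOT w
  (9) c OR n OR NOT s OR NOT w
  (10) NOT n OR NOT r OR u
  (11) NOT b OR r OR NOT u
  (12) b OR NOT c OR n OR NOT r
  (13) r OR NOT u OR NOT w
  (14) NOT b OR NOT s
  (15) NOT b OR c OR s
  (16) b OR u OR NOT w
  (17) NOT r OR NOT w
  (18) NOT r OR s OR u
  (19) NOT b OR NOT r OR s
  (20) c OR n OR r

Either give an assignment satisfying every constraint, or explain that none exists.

b=F, c=F, r=F, s=F, u=F, n=T, w=F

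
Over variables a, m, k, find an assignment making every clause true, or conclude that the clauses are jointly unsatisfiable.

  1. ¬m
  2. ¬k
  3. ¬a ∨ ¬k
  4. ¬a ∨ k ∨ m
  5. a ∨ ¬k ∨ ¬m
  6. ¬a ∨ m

a = False; m = False; k = False

Unit clause (¬m) forces m = False.
Unit clause (¬k) forces k = False.
In (¬a ∨ k ∨ m) only ¬a is left, so a = False.
Check each clause:
  (¬m): ¬m holds.
  (¬k): ¬k holds.
  (¬a ∨ ¬k): ¬a holds.
  (¬a ∨ k ∨ m): ¬a holds.
  (a ∨ ¬k ∨ ¬m): ¬k holds.
  (¬a ∨ m): ¬a holds.
All clauses satisfied.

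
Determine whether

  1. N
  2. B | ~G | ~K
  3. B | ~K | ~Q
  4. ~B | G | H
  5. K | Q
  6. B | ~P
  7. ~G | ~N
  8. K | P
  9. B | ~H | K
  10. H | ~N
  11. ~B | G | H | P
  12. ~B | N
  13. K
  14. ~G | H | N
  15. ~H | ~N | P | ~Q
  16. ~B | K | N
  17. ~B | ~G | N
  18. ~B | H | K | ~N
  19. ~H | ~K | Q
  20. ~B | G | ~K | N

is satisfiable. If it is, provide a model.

Unit clause (N) forces N = True.
In (~G | ~N) only ~G is left, so G = False.
In (H | ~N) only H is left, so H = True.
Unit clause (K) forces K = True.
In (~H | ~K | Q) only Q is left, so Q = True.
In (B | ~K | ~Q) only B is left, so B = True.
In (~H | ~N | P | ~Q) only P is left, so P = True.
All clauses satisfied.

H = True, P = True, K = True, B = True, G = False, N = True, Q = True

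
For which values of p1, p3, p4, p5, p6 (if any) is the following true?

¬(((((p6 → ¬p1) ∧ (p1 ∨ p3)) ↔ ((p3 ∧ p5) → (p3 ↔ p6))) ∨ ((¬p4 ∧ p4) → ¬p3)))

Case p4 = True: the formula becomes ¬(((((p6 → ¬p1) ∧ (p1 ∨ p3)) ↔ ((p3 ∧ p5) → (p3 ↔ p6))) ∨ True)) = False.
Case p4 = False: the formula becomes ¬(((((p6 → ¬p1) ∧ (p1 ∨ p3)) ↔ ((p3 ∧ p5) → (p3 ↔ p6))) ∨ True)) = False.
Both cases fail — unsatisfiable.

No satisfying assignment exists.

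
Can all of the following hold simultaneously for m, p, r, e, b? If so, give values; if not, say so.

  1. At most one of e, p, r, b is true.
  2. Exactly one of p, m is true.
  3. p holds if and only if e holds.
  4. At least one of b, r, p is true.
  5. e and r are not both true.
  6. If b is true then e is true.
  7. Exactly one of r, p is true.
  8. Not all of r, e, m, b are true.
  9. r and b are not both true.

m=T, p=F, r=T, e=F, b=F

  (1) {e, p, r, b}: 1 true — at most one ✓
  (2) {p, m}: 1 true — exactly one ✓
  (3) p=F, e=F — same ✓
  (4) {b, r, p}: 1 true — at least one ✓
  (5) e=F, r=T — not both ✓
  (6) b=F ⇒ e: vacuous ✓
  (7) {r, p}: 1 true — exactly one ✓
  (8) {r, e, m, b}: 2/4 true — not all ✓
  (9) r=T, b=F — not both ✓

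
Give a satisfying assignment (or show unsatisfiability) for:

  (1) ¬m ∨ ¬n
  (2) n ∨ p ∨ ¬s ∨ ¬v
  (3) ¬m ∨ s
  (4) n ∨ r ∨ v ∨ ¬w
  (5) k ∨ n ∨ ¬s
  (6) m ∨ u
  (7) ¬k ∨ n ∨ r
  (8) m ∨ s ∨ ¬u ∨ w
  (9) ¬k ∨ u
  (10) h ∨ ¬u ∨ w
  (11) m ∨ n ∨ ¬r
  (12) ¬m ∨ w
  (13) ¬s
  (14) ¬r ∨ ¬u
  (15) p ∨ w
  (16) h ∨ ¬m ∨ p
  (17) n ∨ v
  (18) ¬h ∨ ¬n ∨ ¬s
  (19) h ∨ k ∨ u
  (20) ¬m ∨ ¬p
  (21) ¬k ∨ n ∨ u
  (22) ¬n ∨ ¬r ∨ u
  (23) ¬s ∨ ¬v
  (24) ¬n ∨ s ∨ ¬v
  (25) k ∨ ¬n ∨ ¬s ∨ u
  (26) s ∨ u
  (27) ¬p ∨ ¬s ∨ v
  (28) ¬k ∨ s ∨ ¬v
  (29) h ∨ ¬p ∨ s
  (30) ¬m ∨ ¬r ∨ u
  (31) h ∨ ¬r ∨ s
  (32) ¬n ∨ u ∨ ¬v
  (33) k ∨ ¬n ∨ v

s=F, h=T, p=T, n=T, v=F, w=T, k=T, r=F, u=T, m=F

Unit clause (¬s) forces s = False.
In (s ∨ u) only u is left, so u = True.
In (¬m ∨ s) only ¬m is left, so m = False.
In (m ∨ s ∨ ¬u ∨ w) only w is left, so w = True.
In (¬r ∨ ¬u) only ¬r is left, so r = False.
Set h = True.
Set p = True.
Set n = True.
  then (¬n ∨ s ∨ ¬v) forces v = False.
  then (k ∨ ¬n ∨ v) forces k = True.
All clauses satisfied.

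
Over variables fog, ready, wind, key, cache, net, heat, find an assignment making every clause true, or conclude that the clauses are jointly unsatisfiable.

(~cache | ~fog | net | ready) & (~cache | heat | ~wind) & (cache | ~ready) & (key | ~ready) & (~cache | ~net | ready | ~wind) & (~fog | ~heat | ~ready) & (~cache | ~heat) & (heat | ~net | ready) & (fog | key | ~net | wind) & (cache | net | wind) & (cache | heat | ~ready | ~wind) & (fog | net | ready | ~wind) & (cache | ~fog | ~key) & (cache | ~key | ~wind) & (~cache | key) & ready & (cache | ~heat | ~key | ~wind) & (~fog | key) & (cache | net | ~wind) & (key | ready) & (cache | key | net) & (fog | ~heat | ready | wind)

fog = True, ready = True, wind = False, key = True, cache = True, net = True, heat = False

Unit clause (ready) forces ready = True.
In (cache | ~ready) only cache is left, so cache = True.
In (key | ~ready) only key is left, so key = True.
In (~cache | ~heat) only ~heat is left, so heat = False.
In (~cache | heat | ~wind) only ~wind is left, so wind = False.
Set fog = True.
Set net = True.
All clauses satisfied.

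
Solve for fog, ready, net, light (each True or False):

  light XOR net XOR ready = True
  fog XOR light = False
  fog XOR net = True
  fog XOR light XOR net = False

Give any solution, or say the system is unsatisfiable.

fog = True, ready = False, net = False, light = True

light XOR net XOR ready = T XOR F XOR F = True ✓
fog XOR light = T XOR T = False ✓
fog XOR net = T XOR F = True ✓
fog XOR light XOR net = T XOR T XOR F = False ✓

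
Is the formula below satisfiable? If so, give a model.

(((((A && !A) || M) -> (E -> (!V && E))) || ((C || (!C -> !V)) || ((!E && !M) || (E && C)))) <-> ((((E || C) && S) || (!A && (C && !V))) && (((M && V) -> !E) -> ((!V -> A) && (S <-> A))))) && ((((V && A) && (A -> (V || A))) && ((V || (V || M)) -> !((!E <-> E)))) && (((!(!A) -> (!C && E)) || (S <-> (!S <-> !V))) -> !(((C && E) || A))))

Unsatisfiable — no assignment works.

Case V = True: the formula simplifies to (((((A && !A) || M) -> !E) || ((C || C) || ((!E && !M) || (E && C)))) <-> (((E || C) && S) && ((M -> !E) -> (S <-> A)))) && ((A && !((!E <-> E))) && (((!(!A) -> (!C && E)) || (S <-> S)) -> !(((C && E) || A)))).
  A = True: simplifies to (((M -> !E) || ((C || C) || ((!E && !M) || (E && C)))) <-> (((E || C) && S) && ((M -> !E) -> S))) && (!((!E <-> E)) && !(((!C && E) || (S <-> S)))).
    S = True: the conjunct !(((!C && E) || (S <-> S))) becomes !(((!C && E) || True)) = False.
    S = False: the conjunct !(((!C && E) || (S <-> S))) becomes !(((!C && E) || True)) = False.
  A = False: the conjunct A is False.
Case V = False: the conjunct V is False.
Both cases fail — unsatisfiable.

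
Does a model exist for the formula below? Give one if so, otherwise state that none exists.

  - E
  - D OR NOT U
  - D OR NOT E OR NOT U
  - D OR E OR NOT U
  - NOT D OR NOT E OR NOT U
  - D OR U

D = True; U = False; E = True

Unit clause (E) forces E = True.
Try D = False:
  (D OR NOT U) forces U = False.
  clause (D OR U) is falsified — backtrack.
So D = True.
  then (NOT D OR NOT E OR NOT U) forces U = False.
All clauses satisfied.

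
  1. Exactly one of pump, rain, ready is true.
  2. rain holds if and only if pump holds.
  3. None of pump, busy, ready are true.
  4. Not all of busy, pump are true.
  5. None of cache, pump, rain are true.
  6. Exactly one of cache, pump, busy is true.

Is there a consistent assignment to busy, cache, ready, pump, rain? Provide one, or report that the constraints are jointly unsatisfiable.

Case ready = True:
  Constraint (3) is violated (ready=T) — contradiction.
Case ready = False:
  (3) forces pump = False.
  (1) with pump=F, ready=F forces rain = True.
  Constraint (2) is violated (rain=T, pump=F) — contradiction.
Both cases fail — unsatisfiable.

Unsatisfiable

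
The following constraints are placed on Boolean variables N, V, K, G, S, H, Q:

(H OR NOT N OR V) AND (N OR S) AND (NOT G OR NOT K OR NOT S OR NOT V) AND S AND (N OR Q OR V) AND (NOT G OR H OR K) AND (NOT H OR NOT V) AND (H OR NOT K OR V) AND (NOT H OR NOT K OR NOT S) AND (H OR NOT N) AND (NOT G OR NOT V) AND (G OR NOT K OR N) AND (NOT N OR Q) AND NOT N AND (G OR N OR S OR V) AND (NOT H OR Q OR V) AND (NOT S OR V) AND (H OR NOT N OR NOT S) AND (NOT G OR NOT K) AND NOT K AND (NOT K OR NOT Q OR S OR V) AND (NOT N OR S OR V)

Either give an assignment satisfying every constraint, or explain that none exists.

Unit clause (S) forces S = True.
Unit clause (NOT N) forces N = False.
In (NOT S OR V) only V is left, so V = True.
Unit clause (NOT K) forces K = False.
In (NOT H OR NOT V) only NOT H is left, so H = False.
In (NOT G OR NOT V) only NOT G is left, so G = False.
Set Q = True.
All clauses satisfied.

N=F; V=T; K=F; G=F; S=T; H=F; Q=T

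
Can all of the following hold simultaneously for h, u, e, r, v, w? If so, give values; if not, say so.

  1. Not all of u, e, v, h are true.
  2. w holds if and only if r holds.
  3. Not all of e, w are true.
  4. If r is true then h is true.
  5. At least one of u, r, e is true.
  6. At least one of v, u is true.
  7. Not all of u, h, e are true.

h: False, u: True, e: True, r: False, v: False, w: False

  (1) {u, e, v, h}: 2/4 true — not all ✓
  (2) w=F, r=F — same ✓
  (3) {e, w}: 1/2 true — not all ✓
  (4) r=F ⇒ h: vacuous ✓
  (5) {u, r, e}: 2 true — at least one ✓
  (6) {v, u}: 1 true — at least one ✓
  (7) {u, h, e}: 2/3 true — not all ✓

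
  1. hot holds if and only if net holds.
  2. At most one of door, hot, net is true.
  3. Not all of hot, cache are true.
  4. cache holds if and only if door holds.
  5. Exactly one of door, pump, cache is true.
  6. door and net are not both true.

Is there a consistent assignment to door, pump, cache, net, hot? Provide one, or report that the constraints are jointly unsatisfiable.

door = False, pump = True, cache = False, net = False, hot = False

  (1) hot=F, net=F — same ✓
  (2) {door, hot, net}: 0 true — at most one ✓
  (3) {hot, cache}: 0/2 true — not all ✓
  (4) cache=F, door=F — same ✓
  (5) {door, pump, cache}: 1 true — exactly one ✓
  (6) door=F, net=F — not both ✓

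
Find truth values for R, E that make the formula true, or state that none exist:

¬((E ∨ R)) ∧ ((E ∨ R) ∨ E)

UNSATISFIABLE

Case E = True: the conjunct ¬((E ∨ R)) becomes ¬((True ∨ R)) = False.
Case E = False: the formula simplifies to ¬R ∧ R.
  R = True: the conjunct ¬R is False.
  R = False: the conjunct R is False.
Both cases fail — unsatisfiable.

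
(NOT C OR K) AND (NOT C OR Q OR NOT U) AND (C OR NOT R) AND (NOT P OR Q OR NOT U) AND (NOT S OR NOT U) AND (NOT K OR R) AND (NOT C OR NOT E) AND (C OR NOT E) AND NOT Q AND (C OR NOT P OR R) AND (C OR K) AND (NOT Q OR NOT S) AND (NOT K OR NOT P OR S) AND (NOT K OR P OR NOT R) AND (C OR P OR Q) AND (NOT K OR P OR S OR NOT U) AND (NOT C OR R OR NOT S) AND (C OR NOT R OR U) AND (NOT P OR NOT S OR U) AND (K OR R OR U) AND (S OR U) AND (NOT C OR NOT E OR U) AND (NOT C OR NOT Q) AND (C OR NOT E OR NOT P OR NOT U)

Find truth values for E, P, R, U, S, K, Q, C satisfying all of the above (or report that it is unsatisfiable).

Case P = True:
  (NOT Q) forces Q = False.
  (NOT P OR Q OR NOT U) forces U = False.
  (NOT P OR NOT S OR U) forces S = False.
  Clause (S OR U) is falsified — contradiction.
Case P = False:
  (NOT Q) forces Q = False.
  (C OR P OR Q) forces C = True.
  (NOT C OR K) forces K = True.
  (NOT C OR Q OR NOT U) forces U = False.
  (NOT K OR R) forces R = True.
  Clause (NOT K OR P OR NOT R) is falsified — contradiction.
Both cases fail, so the formula is unsatisfiable.

The formula is unsatisfiable.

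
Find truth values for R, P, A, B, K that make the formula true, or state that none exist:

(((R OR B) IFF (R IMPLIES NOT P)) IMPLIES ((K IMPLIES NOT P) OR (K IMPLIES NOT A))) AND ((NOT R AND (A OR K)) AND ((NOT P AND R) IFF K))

R=F, P=F, A=T, B=T, K=F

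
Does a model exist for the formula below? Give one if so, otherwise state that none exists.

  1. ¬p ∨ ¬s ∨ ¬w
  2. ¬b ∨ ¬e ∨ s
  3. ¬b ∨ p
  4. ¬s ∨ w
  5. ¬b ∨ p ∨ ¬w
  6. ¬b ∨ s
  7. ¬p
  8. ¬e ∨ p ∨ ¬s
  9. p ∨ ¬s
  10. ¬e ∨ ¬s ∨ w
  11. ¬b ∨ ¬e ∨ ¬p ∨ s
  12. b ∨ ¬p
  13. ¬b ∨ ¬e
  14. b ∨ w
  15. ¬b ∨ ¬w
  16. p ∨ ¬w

No satisfying assignment exists.

Case w = True:
  (¬p) forces p = False.
  Clause (p ∨ ¬w) is falsified — contradiction.
Case w = False:
  (¬s ∨ w) forces s = False.
  (¬b ∨ s) forces b = False.
  Clause (b ∨ w) is falsified — contradiction.
Both cases fail, so the formula is unsatisfiable.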